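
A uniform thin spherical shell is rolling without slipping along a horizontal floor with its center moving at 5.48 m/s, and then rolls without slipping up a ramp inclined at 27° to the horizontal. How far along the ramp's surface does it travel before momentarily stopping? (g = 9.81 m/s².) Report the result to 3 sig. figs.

Here I = (2/3)MR², so the shape factor k = I/(MR²) = 2/3.
Since it rolls without slipping, ω = v/R and KE = ½Mv² + ½Iω² = ½(1+k)Mv² = (5/6)Mv².
Setting this equal to Mgh gives the vertical rise h = (1+k)v₀²/(2g) = 1.667×5.48²/(2×9.81) = 2.551 m.
Along the incline, d = h/sinθ = 2.551/sin27° ≈ 5.62 m.

d ≈ 5.62 m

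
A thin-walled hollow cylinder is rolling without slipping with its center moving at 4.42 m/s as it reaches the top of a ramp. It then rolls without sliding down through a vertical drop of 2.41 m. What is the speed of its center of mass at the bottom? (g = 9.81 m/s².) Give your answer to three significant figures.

v ≈ 6.57 m/s

For this body I = MR², i.e. k = I/(MR²) = 1.
Since it rolls without slipping, ω = v/R and KE = ½Mv² + ½Iω² = ½(1+k)Mv² = Mv².
Energy conservation: Mv₀² + Mgh = Mv², so v² = v₀² + 2gh/(1+k).
v = √(4.42² + 2×9.81×2.41/2) = √43.18 ≈ 6.57 m/s.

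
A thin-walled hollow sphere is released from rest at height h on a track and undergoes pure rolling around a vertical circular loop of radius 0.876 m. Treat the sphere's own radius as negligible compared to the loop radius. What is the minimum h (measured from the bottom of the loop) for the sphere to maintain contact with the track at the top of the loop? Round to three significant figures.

For this body I = (2/3)MR², i.e. k = I/(MR²) = 2/3.
At the top of the loop, the minimum-contact condition is Mg = Mv_top²/r, so v_top² = gr.
With ω = v/R, the kinetic energy at speed v is ½(1+k)Mv² = (5/6)Mv².
Energy conservation from release (height h) to the top (height 2r): Mgh = Mg(2r) + (5/6)M·gr.
Thus h_min = 2r + (1+k)r/2 = r(2 + 1.667/2) = 0.876 × 2.833 ≈ 2.48 m.

h_min ≈ 2.48 m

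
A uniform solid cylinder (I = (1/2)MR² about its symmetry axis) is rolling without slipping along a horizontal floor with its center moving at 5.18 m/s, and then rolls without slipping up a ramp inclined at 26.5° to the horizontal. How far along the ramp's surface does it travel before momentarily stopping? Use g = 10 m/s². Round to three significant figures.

For this body I = (1/2)MR², i.e. k = I/(MR²) = 0.5.
Rolling without slipping gives ω = v/R, so the total kinetic energy is ½Mv² + ½Iω² = ½(1+k)Mv² = (3/4)Mv².
Setting this equal to Mgh gives the vertical rise h = (1+k)v₀²/(2g) = 1.5×5.18²/(2×10) = 2.012 m.
Along the incline, d = h/sinθ = 2.012/sin26.5° ≈ 4.51 m.

d ≈ 4.51 m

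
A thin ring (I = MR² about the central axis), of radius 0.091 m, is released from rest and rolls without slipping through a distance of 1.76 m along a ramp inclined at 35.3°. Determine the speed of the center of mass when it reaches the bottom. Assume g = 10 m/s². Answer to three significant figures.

Here I = MR², so the shape factor k = I/(MR²) = 1.
The rolling condition ω = v/R makes the rotational term ½I(v/R)² = ½kMv², so KE_total = ½(1+k)Mv² = Mv².
The vertical drop is h = L sinθ = 1.76 × sin35.3° = 1.017 m.
Energy conservation: Mgh = Mv², so v = √(2gh/(1+k)) = √(2 × 10 × 1.017 / 2) ≈ 3.19 m/s.

v ≈ 3.19 m/s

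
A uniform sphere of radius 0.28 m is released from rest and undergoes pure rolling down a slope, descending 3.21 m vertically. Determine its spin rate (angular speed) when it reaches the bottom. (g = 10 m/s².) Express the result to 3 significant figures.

For this body I = (2/5)MR², i.e. k = I/(MR²) = 0.4.
Since it rolls without slipping, ω = v/R and KE = ½Mv² + ½Iω² = ½(1+k)Mv² = (7/10)Mv².
Energy conservation Mgh = ½(1+k)Mv² gives v = √(2gh/(1+k)) = √(2 × 10 × 3.21 / 1.4) = 6.772 m/s.
The angular speed follows from ω = v/R = 6.772/0.28 ≈ 24.2 rad/s.

ω ≈ 24.2 rad/s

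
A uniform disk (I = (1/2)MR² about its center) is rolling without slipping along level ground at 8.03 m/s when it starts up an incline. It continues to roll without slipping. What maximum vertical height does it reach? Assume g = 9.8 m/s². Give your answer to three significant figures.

With I = (1/2)MR², the ratio k = I/(MR²) is 0.5.
The rolling condition ω = v/R makes the rotational term ½I(v/R)² = ½kMv², so KE_total = ½(1+k)Mv² = (3/4)Mv².
All of this converts to potential energy at the highest point: (3/4)Mv₀² = Mgh.
Thus h = (1+k)v₀²/(2g) = 1.5 × 8.03² / (2 × 9.8) ≈ 4.93 m.

h ≈ 4.93 m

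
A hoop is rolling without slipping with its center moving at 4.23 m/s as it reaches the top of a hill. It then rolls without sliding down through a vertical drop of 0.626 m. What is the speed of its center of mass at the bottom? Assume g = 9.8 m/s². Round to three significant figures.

Here I = MR², so the shape factor k = I/(MR²) = 1.
Rolling without slipping gives ω = v/R, so the total kinetic energy is ½Mv² + ½Iω² = ½(1+k)Mv² = Mv².
Energy conservation: Mv₀² + Mgh = Mv², so v² = v₀² + 2gh/(1+k).
v = √(4.23² + 2×9.8×0.626/2) = √24.03 ≈ 4.90 m/s.

v ≈ 4.90 m/s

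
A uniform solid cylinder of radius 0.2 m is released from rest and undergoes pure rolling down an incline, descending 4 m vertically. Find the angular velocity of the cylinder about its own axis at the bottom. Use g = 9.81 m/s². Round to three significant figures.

ω ≈ 36.2 rad/s

Here I = (1/2)MR², so the shape factor k = I/(MR²) = 0.5.
Pure rolling means v = ωR; then KE = ½Mv² + ½I(v/R)² = ½(1+k)Mv² = (3/4)Mv².
Energy conservation Mgh = ½(1+k)Mv² gives v = √(2gh/(1+k)) = √(2 × 9.81 × 4 / 1.5) = 7.233 m/s.
The angular speed follows from ω = v/R = 7.233/0.2 ≈ 36.2 rad/s.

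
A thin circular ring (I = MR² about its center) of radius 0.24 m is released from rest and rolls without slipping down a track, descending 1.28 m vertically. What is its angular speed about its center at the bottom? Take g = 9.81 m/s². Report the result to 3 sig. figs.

ω ≈ 14.8 rad/s

With I = MR², the ratio k = I/(MR²) is 1.
Pure rolling means v = ωR; then KE = ½Mv² + ½I(v/R)² = ½(1+k)Mv² = Mv².
Energy conservation Mgh = ½(1+k)Mv² gives v = √(2gh/(1+k)) = √(2 × 9.81 × 1.28 / 2) = 3.544 m/s.
The angular speed follows from ω = v/R = 3.544/0.24 ≈ 14.8 rad/s.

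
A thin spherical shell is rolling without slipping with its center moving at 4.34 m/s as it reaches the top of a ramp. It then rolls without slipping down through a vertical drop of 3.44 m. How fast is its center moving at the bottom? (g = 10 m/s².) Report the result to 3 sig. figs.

Here I = (2/3)MR², so the shape factor k = I/(MR²) = 2/3.
Rolling without slipping gives ω = v/R, so the total kinetic energy is ½Mv² + ½Iω² = ½(1+k)Mv² = (5/6)Mv².
Energy conservation: (5/6)Mv₀² + Mgh = (5/6)Mv², so v² = v₀² + 2gh/(1+k).
v = √(4.34² + 2×10×3.44/1.667) = √60.12 ≈ 7.75 m/s.

v ≈ 7.75 m/s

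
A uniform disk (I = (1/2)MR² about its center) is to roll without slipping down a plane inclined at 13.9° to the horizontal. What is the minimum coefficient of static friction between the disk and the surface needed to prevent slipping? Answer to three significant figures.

The moment of inertia is (1/2)MR², giving k ≡ I/(MR²) = 0.5.
Along the incline Mg sinθ − f = Ma, and torque about the center fR = Iα = kMR²(a/R) gives f = kMa.
These give a = g sinθ/(1+k) and the required friction f = kMg sinθ/(1+k).
With N = Mg cosθ, the no-slip condition f ≤ μN gives μ_min = f/N = k tanθ/(1+k).
μ_min = 0.5 × tan13.9° / 1.5 ≈ 0.0825.

μ_min ≈ 0.0825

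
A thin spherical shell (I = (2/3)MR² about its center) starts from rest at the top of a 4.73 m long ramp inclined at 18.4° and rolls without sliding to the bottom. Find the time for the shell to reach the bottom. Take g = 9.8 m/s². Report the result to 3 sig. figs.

t ≈ 2.26 s

The moment of inertia is (2/3)MR², giving k ≡ I/(MR²) = 2/3.
Along the incline Mg sinθ − f = Ma, and torque about the center fR = Iα = kMR²(a/R) gives f = kMa.
Hence a = g sinθ/(1+k) = 9.8×sin18.4°/1.667 = 1.856 m/s².
With constant a from rest, t = √(2L/a) = √(2·4.73/1.856) ≈ 2.26 s.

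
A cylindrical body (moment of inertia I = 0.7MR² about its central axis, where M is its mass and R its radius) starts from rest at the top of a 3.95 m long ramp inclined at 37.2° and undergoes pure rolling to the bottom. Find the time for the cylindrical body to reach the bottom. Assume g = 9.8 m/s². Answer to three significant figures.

With I = 0.7MR², the ratio k = I/(MR²) is 0.7.
Translational: Mg sinθ − f = Ma. Rotational about the CM: fR = Iα = kMRa, so f = kMa.
Hence a = g sinθ/(1+k) = 9.8×sin37.2°/1.7 = 3.485 m/s².
Starting from rest, L = ½at², so t = √(2L/a) = √(2×3.95/3.485) ≈ 1.51 s.

t ≈ 1.51 s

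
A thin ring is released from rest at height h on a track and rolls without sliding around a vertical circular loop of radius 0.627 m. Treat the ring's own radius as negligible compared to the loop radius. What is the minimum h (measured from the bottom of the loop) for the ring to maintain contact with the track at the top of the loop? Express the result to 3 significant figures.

h_min ≈ 1.88 m

The moment of inertia is MR², giving k ≡ I/(MR²) = 1.
At the top of the loop, the minimum-contact condition is Mg = Mv_top²/r, so v_top² = gr.
With ω = v/R, the kinetic energy at speed v is ½(1+k)Mv² = Mv².
Energy conservation from release (height h) to the top (height 2r): Mgh = Mg(2r) + M·gr.
Thus h_min = 2r + (1+k)r/2 = r(2 + 2/2) = 0.627 × 3 ≈ 1.88 m.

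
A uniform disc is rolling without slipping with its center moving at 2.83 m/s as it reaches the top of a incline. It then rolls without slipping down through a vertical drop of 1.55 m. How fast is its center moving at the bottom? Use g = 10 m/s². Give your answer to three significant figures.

v ≈ 5.35 m/s

The moment of inertia is (1/2)MR², giving k ≡ I/(MR²) = 0.5.
Pure rolling means v = ωR; then KE = ½Mv² + ½I(v/R)² = ½(1+k)Mv² = (3/4)Mv².
Conserving energy between top and bottom: (3/4)Mv² = (3/4)Mv₀² + Mgh, hence v² = v₀² + 2gh/(1+k).
v = √(2.83² + 2×10×1.55/1.5) = √28.68 ≈ 5.35 m/s.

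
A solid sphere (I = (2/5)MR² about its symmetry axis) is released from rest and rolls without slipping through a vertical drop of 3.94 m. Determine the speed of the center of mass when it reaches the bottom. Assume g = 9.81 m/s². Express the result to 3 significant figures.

Here I = (2/5)MR², so the shape factor k = I/(MR²) = 0.4.
Since it rolls without slipping, ω = v/R and KE = ½Mv² + ½Iω² = ½(1+k)Mv² = (7/10)Mv².
Energy conservation: Mgh = (7/10)Mv², so v = √(2gh/(1+k)) = √(2 × 9.81 × 3.94 / 1.4) ≈ 7.43 m/s.

v ≈ 7.43 m/s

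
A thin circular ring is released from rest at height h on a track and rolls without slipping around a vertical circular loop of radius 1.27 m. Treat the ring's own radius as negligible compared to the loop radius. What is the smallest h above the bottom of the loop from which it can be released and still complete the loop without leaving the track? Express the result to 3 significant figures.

The moment of inertia is MR², giving k ≡ I/(MR²) = 1.
At the top, contact is just lost when gravity alone supplies the centripetal force: Mg = Mv_top²/r, i.e. v_top² = gr.
With ω = v/R, the kinetic energy at speed v is ½(1+k)Mv² = Mv².
Energy conservation from release (height h) to the top (height 2r): Mgh = Mg(2r) + M·gr.
Thus h_min = 2r + (1+k)r/2 = r(2 + 2/2) = 1.27 × 3 ≈ 3.81 m.

h_min ≈ 3.81 m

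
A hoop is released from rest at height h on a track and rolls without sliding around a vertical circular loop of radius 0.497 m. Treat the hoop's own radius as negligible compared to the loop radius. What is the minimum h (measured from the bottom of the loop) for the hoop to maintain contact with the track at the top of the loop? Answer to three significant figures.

h_min ≈ 1.49 m

The moment of inertia is MR², giving k ≡ I/(MR²) = 1.
At the top, contact is just lost when gravity alone supplies the centripetal force: Mg = Mv_top²/r, i.e. v_top² = gr.
With ω = v/R, the kinetic energy at speed v is ½(1+k)Mv² = Mv².
Energy conservation from release (height h) to the top (height 2r): Mgh = Mg(2r) + M·gr.
Thus h_min = 2r + (1+k)r/2 = r(2 + 2/2) = 0.497 × 3 ≈ 1.49 m.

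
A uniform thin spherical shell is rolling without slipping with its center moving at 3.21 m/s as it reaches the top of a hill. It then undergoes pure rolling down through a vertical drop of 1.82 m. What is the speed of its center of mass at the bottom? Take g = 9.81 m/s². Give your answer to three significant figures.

Here I = (2/3)MR², so the shape factor k = I/(MR²) = 2/3.
The rolling condition ω = v/R makes the rotational term ½I(v/R)² = ½kMv², so KE_total = ½(1+k)Mv² = (5/6)Mv².
Energy conservation: (5/6)Mv₀² + Mgh = (5/6)Mv², so v² = v₀² + 2gh/(1+k).
v = √(3.21² + 2×9.81×1.82/1.667) = √31.73 ≈ 5.63 m/s.

v ≈ 5.63 m/s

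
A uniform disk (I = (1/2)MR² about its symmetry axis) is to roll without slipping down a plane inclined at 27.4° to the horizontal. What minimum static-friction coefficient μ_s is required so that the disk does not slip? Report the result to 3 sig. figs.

μ_min ≈ 0.173

For this body I = (1/2)MR², i.e. k = I/(MR²) = 0.5.
Newton's second law down the slope: Mg sinθ − f = Ma. The torque equation fR = Iα (with α = a/R) gives f = kMa.
These give a = g sinθ/(1+k) and the required friction f = kMg sinθ/(1+k).
With N = Mg cosθ, the no-slip condition f ≤ μN gives μ_min = f/N = k tanθ/(1+k).
μ_min = 0.5 × tan27.4° / 1.5 ≈ 0.173.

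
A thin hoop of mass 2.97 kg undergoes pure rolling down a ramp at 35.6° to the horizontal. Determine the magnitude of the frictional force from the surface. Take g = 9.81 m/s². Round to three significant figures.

f ≈ 8.48 N

Here I = MR², so the shape factor k = I/(MR²) = 1.
Along the incline Mg sinθ − f = Ma, and torque about the center fR = Iα = kMR²(a/R) gives f = kMa.
Combining, a = g sinθ/(1+k) and f = kMa = kMg sinθ/(1+k).
f = 1 × 2.97 × 9.81 × sin35.6° / 2 ≈ 8.48 N.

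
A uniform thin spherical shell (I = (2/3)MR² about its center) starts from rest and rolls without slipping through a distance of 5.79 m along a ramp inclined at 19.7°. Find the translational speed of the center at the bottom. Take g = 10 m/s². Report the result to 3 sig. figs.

Here I = (2/3)MR², so the shape factor k = I/(MR²) = 2/3.
Since it rolls without slipping, ω = v/R and KE = ½Mv² + ½Iω² = ½(1+k)Mv² = (5/6)Mv².
The vertical drop is h = L sinθ = 5.79 × sin19.7° = 1.952 m.
Setting Mgh = (5/6)Mv² gives v = √(2gh/(1+k)) = √(2·10·1.952/1.667) ≈ 4.84 m/s.

v ≈ 4.84 m/s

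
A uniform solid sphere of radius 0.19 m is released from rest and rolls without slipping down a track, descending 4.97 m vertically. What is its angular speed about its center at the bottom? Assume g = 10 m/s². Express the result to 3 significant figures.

ω ≈ 44.3 rad/s

With I = (2/5)MR², the ratio k = I/(MR²) is 0.4.
The rolling condition ω = v/R makes the rotational term ½I(v/R)² = ½kMv², so KE_total = ½(1+k)Mv² = (7/10)Mv².
Energy conservation Mgh = ½(1+k)Mv² gives v = √(2gh/(1+k)) = √(2 × 10 × 4.97 / 1.4) = 8.426 m/s.
The angular speed follows from ω = v/R = 8.426/0.19 ≈ 44.3 rad/s.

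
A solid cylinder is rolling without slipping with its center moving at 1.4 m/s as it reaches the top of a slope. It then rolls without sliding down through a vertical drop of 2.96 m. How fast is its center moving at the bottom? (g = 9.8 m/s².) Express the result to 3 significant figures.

v ≈ 6.37 m/s

Here I = (1/2)MR², so the shape factor k = I/(MR²) = 0.5.
Pure rolling means v = ωR; then KE = ½Mv² + ½I(v/R)² = ½(1+k)Mv² = (3/4)Mv².
Conserving energy between top and bottom: (3/4)Mv² = (3/4)Mv₀² + Mgh, hence v² = v₀² + 2gh/(1+k).
v = √(1.4² + 2×9.8×2.96/1.5) = √40.64 ≈ 6.37 m/s.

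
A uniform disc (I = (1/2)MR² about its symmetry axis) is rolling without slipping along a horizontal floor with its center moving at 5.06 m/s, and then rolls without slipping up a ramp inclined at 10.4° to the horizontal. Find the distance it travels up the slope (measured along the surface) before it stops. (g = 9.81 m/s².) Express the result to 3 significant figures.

d ≈ 10.8 m

With I = (1/2)MR², the ratio k = I/(MR²) is 0.5.
Rolling without slipping gives ω = v/R, so the total kinetic energy is ½Mv² + ½Iω² = ½(1+k)Mv² = (3/4)Mv².
Setting this equal to Mgh gives the vertical rise h = (1+k)v₀²/(2g) = 1.5×5.06²/(2×9.81) = 1.957 m.
Along the incline, d = h/sinθ = 1.957/sin10.4° ≈ 10.8 m.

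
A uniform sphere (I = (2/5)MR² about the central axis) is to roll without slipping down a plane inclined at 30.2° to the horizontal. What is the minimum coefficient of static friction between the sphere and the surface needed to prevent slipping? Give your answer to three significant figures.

μ_min ≈ 0.166

For this body I = (2/5)MR², i.e. k = I/(MR²) = 0.4.
Along the incline Mg sinθ − f = Ma, and torque about the center fR = Iα = kMR²(a/R) gives f = kMa.
These give a = g sinθ/(1+k) and the required friction f = kMg sinθ/(1+k).
The normal force is N = Mg cosθ, so μ_min = f/N = k tanθ/(1+k).
μ_min = 0.4 × tan30.2° / 1.4 ≈ 0.166.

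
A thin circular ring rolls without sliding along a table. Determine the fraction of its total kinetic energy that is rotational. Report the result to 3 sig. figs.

With I = MR², the ratio k = I/(MR²) is 1.
Since ω = v/R, the translational part is ½Mv² and the rotational part is ½I(v/R)² = ½kMv²; the total is ½(1+k)Mv².
The rotational fraction is therefore k/(1+k) = 1/2 ≈ 0.500.

fraction ≈ 0.500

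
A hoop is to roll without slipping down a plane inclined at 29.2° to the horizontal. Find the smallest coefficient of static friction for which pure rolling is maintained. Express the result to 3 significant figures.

μ_min ≈ 0.279

For this body I = MR², i.e. k = I/(MR²) = 1.
Newton's second law down the slope: Mg sinθ − f = Ma. The torque equation fR = Iα (with α = a/R) gives f = kMa.
These give a = g sinθ/(1+k) and the required friction f = kMg sinθ/(1+k).
The normal force is N = Mg cosθ, so μ_min = f/N = k tanθ/(1+k).
μ_min = 1 × tan29.2° / 2 ≈ 0.279.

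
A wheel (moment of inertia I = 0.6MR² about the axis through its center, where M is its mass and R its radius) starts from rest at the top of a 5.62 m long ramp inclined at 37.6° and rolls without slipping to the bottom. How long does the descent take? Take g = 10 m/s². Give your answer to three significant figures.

Here I = 0.6MR², so the shape factor k = I/(MR²) = 0.6.
Translational: Mg sinθ − f = Ma. Rotational about the CM: fR = Iα = kMRa, so f = kMa.
Hence a = g sinθ/(1+k) = 10×sin37.6°/1.6 = 3.813 m/s².
Starting from rest, L = ½at², so t = √(2L/a) = √(2×5.62/3.813) ≈ 1.72 s.

t ≈ 1.72 s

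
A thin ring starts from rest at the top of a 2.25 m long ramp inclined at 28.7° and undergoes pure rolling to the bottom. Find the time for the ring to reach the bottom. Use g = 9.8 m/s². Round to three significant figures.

t ≈ 1.38 s

With I = MR², the ratio k = I/(MR²) is 1.
Translational: Mg sinθ − f = Ma. Rotational about the CM: fR = Iα = kMRa, so f = kMa.
Hence a = g sinθ/(1+k) = 9.8×sin28.7°/2 = 2.353 m/s².
Starting from rest, L = ½at², so t = √(2L/a) = √(2×2.25/2.353) ≈ 1.38 s.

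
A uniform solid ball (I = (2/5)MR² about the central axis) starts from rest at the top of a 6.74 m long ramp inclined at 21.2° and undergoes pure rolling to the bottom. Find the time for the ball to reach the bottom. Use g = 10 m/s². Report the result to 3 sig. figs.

t ≈ 2.28 s

For this body I = (2/5)MR², i.e. k = I/(MR²) = 0.4.
Translational: Mg sinθ − f = Ma. Rotational about the CM: fR = Iα = kMRa, so f = kMa.
Hence a = g sinθ/(1+k) = 10×sin21.2°/1.4 = 2.583 m/s².
With constant a from rest, t = √(2L/a) = √(2·6.74/2.583) ≈ 2.28 s.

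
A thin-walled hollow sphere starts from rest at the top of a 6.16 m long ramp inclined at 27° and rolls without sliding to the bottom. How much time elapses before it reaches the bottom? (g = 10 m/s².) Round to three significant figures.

t ≈ 2.13 s

For this body I = (2/3)MR², i.e. k = I/(MR²) = 2/3.
Translational: Mg sinθ − f = Ma. Rotational about the CM: fR = Iα = kMRa, so f = kMa.
Hence a = g sinθ/(1+k) = 10×sin27°/1.667 = 2.724 m/s².
With constant a from rest, t = √(2L/a) = √(2·6.16/2.724) ≈ 2.13 s.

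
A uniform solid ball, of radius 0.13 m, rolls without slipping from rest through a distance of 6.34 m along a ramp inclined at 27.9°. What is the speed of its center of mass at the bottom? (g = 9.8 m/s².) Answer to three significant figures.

The moment of inertia is (2/5)MR², giving k ≡ I/(MR²) = 0.4.
Rolling without slipping gives ω = v/R, so the total kinetic energy is ½Mv² + ½Iω² = ½(1+k)Mv² = (7/10)Mv².
The vertical drop is h = L sinθ = 6.34 × sin27.9° = 2.967 m.
Energy conservation: Mgh = (7/10)Mv², so v = √(2gh/(1+k)) = √(2 × 9.8 × 2.967 / 1.4) ≈ 6.44 m/s.

v ≈ 6.44 m/s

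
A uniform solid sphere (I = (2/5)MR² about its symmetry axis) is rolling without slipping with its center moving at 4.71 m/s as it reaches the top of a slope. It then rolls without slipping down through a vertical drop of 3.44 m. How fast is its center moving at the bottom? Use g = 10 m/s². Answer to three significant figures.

For this body I = (2/5)MR², i.e. k = I/(MR²) = 0.4.
Pure rolling means v = ωR; then KE = ½Mv² + ½I(v/R)² = ½(1+k)Mv² = (7/10)Mv².
Conserving energy between top and bottom: (7/10)Mv² = (7/10)Mv₀² + Mgh, hence v² = v₀² + 2gh/(1+k).
v = √(4.71² + 2×10×3.44/1.4) = √71.33 ≈ 8.45 m/s.

v ≈ 8.45 m/s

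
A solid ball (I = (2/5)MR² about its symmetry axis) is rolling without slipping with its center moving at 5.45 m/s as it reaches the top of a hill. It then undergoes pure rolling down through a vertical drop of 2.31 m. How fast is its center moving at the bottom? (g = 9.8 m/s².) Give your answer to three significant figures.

v ≈ 7.88 m/s

Here I = (2/5)MR², so the shape factor k = I/(MR²) = 0.4.
The rolling condition ω = v/R makes the rotational term ½I(v/R)² = ½kMv², so KE_total = ½(1+k)Mv² = (7/10)Mv².
Conserving energy between top and bottom: (7/10)Mv² = (7/10)Mv₀² + Mgh, hence v² = v₀² + 2gh/(1+k).
v = √(5.45² + 2×9.8×2.31/1.4) = √62.04 ≈ 7.88 m/s.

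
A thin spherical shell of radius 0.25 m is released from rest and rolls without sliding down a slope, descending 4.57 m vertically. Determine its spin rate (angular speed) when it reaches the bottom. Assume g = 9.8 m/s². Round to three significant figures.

ω ≈ 29.3 rad/s

With I = (2/3)MR², the ratio k = I/(MR²) is 2/3.
Since it rolls without slipping, ω = v/R and KE = ½Mv² + ½Iω² = ½(1+k)Mv² = (5/6)Mv².
Energy conservation Mgh = ½(1+k)Mv² gives v = √(2gh/(1+k)) = √(2 × 9.8 × 4.57 / 1.667) = 7.331 m/s.
Then ω = v/R = 7.331 / 0.25 ≈ 29.3 rad/s.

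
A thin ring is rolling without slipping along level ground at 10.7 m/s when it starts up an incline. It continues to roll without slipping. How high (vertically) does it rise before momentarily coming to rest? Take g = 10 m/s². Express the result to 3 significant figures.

h ≈ 11.4 m

The moment of inertia is MR², giving k ≡ I/(MR²) = 1.
The rolling condition ω = v/R makes the rotational term ½I(v/R)² = ½kMv², so KE_total = ½(1+k)Mv² = Mv².
All of this converts to potential energy at the highest point: Mv₀² = Mgh.
Thus h = (1+k)v₀²/(2g) = 2 × 10.7² / (2 × 10) ≈ 11.4 m.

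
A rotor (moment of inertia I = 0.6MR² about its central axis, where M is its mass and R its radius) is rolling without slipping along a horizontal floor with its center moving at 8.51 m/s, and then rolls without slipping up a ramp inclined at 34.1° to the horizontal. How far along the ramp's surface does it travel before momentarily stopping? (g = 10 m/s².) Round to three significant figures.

d ≈ 10.3 m

The moment of inertia is 0.6MR², giving k ≡ I/(MR²) = 0.6.
Rolling without slipping gives ω = v/R, so the total kinetic energy is ½Mv² + ½Iω² = ½(1+k)Mv² = (4/5)Mv².
Setting this equal to Mgh gives the vertical rise h = (1+k)v₀²/(2g) = 1.6×8.51²/(2×10) = 5.794 m.
Along the incline, d = h/sinθ = 5.794/sin34.1° ≈ 10.3 m.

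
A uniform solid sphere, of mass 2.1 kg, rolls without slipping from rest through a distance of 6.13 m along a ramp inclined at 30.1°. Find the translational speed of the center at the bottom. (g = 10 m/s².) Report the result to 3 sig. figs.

v ≈ 6.63 m/s

The moment of inertia is (2/5)MR², giving k ≡ I/(MR²) = 0.4.
Rolling without slipping gives ω = v/R, so the total kinetic energy is ½Mv² + ½Iω² = ½(1+k)Mv² = (7/10)Mv².
The vertical drop is h = L sinθ = 6.13 × sin30.1° = 3.074 m.
Setting Mgh = (7/10)Mv² gives v = √(2gh/(1+k)) = √(2·10·3.074/1.4) ≈ 6.63 m/s.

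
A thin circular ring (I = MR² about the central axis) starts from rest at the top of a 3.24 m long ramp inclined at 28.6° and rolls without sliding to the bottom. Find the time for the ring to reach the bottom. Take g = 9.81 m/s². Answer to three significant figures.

t ≈ 1.66 s

With I = MR², the ratio k = I/(MR²) is 1.
Translational: Mg sinθ − f = Ma. Rotational about the CM: fR = Iα = kMRa, so f = kMa.
Hence a = g sinθ/(1+k) = 9.81×sin28.6°/2 = 2.348 m/s².
Starting from rest, L = ½at², so t = √(2L/a) = √(2×3.24/2.348) ≈ 1.66 s.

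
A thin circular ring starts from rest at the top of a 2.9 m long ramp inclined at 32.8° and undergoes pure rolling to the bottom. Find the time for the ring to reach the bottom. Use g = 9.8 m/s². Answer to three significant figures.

t ≈ 1.48 s

Here I = MR², so the shape factor k = I/(MR²) = 1.
Along the incline Mg sinθ − f = Ma, and torque about the center fR = Iα = kMR²(a/R) gives f = kMa.
Hence a = g sinθ/(1+k) = 9.8×sin32.8°/2 = 2.654 m/s².
Starting from rest, L = ½at², so t = √(2L/a) = √(2×2.9/2.654) ≈ 1.48 s.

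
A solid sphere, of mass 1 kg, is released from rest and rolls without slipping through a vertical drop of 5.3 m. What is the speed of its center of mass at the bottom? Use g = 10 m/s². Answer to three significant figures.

v ≈ 8.70 m/s

For this body I = (2/5)MR², i.e. k = I/(MR²) = 0.4.
The rolling condition ω = v/R makes the rotational term ½I(v/R)² = ½kMv², so KE_total = ½(1+k)Mv² = (7/10)Mv².
Energy conservation: Mgh = (7/10)Mv², so v = √(2gh/(1+k)) = √(2 × 10 × 5.3 / 1.4) ≈ 8.70 m/s.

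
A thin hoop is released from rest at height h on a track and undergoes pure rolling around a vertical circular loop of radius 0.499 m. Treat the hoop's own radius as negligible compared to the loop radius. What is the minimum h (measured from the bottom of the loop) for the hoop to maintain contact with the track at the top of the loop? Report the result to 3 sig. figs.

For this body I = MR², i.e. k = I/(MR²) = 1.
At the top, contact is just lost when gravity alone supplies the centripetal force: Mg = Mv_top²/r, i.e. v_top² = gr.
With ω = v/R, the kinetic energy at speed v is ½(1+k)Mv² = Mv².
Energy conservation from release (height h) to the top (height 2r): Mgh = Mg(2r) + M·gr.
Thus h_min = 2r + (1+k)r/2 = r(2 + 2/2) = 0.499 × 3 ≈ 1.50 m.

h_min ≈ 1.50 m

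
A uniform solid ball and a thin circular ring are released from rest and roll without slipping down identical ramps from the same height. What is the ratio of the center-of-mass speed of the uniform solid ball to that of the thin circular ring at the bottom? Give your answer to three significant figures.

v_ratio ≈ 1.20

Each satisfies Mgh = ½(1+k)Mv² with k = I/(MR²), so v ∝ 1/√(1+k).
For the uniform solid ball k = 0.4; for the thin circular ring k = 1.
v₁/v₂ = √((1+k₂)/(1+k₁)) = √(2/1.4) ≈ 1.20.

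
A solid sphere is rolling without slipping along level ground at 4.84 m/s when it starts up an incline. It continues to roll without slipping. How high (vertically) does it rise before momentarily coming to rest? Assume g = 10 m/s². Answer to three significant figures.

h ≈ 1.64 m

The moment of inertia is (2/5)MR², giving k ≡ I/(MR²) = 0.4.
Since it rolls without slipping, ω = v/R and KE = ½Mv² + ½Iω² = ½(1+k)Mv² = (7/10)Mv².
All of this converts to potential energy at the highest point: (7/10)Mv₀² = Mgh.
Thus h = (1+k)v₀²/(2g) = 1.4 × 4.84² / (2 × 10) ≈ 1.64 m.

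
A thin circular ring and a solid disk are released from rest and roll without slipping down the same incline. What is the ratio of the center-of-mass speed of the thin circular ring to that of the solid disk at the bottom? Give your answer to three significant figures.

v_ratio ≈ 0.866

Each satisfies Mgh = ½(1+k)Mv² with k = I/(MR²), so v ∝ 1/√(1+k).
For the thin circular ring k = 1; for the solid disk k = 0.5.
v₁/v₂ = √((1+k₂)/(1+k₁)) = √(1.5/2) ≈ 0.866.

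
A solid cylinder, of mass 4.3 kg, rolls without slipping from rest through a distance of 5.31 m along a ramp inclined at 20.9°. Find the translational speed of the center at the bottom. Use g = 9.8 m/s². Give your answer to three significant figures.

v ≈ 4.98 m/s

The moment of inertia is (1/2)MR², giving k ≡ I/(MR²) = 0.5.
Pure rolling means v = ωR; then KE = ½Mv² + ½I(v/R)² = ½(1+k)Mv² = (3/4)Mv².
The vertical drop is h = L sinθ = 5.31 × sin20.9° = 1.894 m.
Setting Mgh = (3/4)Mv² gives v = √(2gh/(1+k)) = √(2·9.8·1.894/1.5) ≈ 4.98 m/s.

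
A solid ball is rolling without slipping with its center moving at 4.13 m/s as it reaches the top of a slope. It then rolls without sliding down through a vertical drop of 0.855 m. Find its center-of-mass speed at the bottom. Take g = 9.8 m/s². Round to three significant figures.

v ≈ 5.39 m/s

With I = (2/5)MR², the ratio k = I/(MR²) is 0.4.
Since it rolls without slipping, ω = v/R and KE = ½Mv² + ½Iω² = ½(1+k)Mv² = (7/10)Mv².
Conserving energy between top and bottom: (7/10)Mv² = (7/10)Mv₀² + Mgh, hence v² = v₀² + 2gh/(1+k).
v = √(4.13² + 2×9.8×0.855/1.4) = √29.03 ≈ 5.39 m/s.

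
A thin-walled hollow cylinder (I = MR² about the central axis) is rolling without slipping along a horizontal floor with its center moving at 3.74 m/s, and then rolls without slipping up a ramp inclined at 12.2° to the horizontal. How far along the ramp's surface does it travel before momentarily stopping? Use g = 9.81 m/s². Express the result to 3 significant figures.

d ≈ 6.75 m

Here I = MR², so the shape factor k = I/(MR²) = 1.
Rolling without slipping gives ω = v/R, so the total kinetic energy is ½Mv² + ½Iω² = ½(1+k)Mv² = Mv².
Setting this equal to Mgh gives the vertical rise h = (1+k)v₀²/(2g) = 2×3.74²/(2×9.81) = 1.426 m.
Along the incline, d = h/sinθ = 1.426/sin12.2° ≈ 6.75 m.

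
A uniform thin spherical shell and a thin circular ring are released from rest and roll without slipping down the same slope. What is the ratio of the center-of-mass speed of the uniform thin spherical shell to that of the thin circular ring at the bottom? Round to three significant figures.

Each satisfies Mgh = ½(1+k)Mv² with k = I/(MR²), so v ∝ 1/√(1+k).
For the uniform thin spherical shell k = 2/3; for the thin circular ring k = 1.
v₁/v₂ = √((1+k₂)/(1+k₁)) = √(2/1.667) ≈ 1.10.

v_ratio ≈ 1.10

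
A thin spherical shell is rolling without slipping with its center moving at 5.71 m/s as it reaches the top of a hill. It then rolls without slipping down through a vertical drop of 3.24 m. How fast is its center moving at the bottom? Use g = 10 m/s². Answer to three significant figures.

v ≈ 8.45 m/s

With I = (2/3)MR², the ratio k = I/(MR²) is 2/3.
Rolling without slipping gives ω = v/R, so the total kinetic energy is ½Mv² + ½Iω² = ½(1+k)Mv² = (5/6)Mv².
Conserving energy between top and bottom: (5/6)Mv² = (5/6)Mv₀² + Mgh, hence v² = v₀² + 2gh/(1+k).
v = √(5.71² + 2×10×3.24/1.667) = √71.48 ≈ 8.45 m/s.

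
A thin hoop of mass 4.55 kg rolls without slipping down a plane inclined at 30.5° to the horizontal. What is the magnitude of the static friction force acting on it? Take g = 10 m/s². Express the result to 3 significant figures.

f ≈ 11.5 N

The moment of inertia is MR², giving k ≡ I/(MR²) = 1.
Translational: Mg sinθ − f = Ma. Rotational about the CM: fR = Iα = kMRa, so f = kMa.
Combining, a = g sinθ/(1+k) and f = kMa = kMg sinθ/(1+k).
f = 1 × 4.55 × 10 × sin30.5° / 2 ≈ 11.5 N.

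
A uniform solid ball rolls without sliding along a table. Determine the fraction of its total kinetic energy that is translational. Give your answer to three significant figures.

fraction ≈ 0.714

For this body I = (2/5)MR², i.e. k = I/(MR²) = 0.4.
With ω = v/R, KE_trans = ½Mv² and KE_rot = ½Iω² = ½kMv², so KE_total = ½(1+k)Mv².
The translational fraction is therefore 1/(1+k) = 1/1.4 ≈ 0.714.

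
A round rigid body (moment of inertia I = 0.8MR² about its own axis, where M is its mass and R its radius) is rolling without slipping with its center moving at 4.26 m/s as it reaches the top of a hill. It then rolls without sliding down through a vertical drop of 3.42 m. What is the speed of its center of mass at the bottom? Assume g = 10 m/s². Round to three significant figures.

v ≈ 7.49 m/s

With I = 0.8MR², the ratio k = I/(MR²) is 0.8.
The rolling condition ω = v/R makes the rotational term ½I(v/R)² = ½kMv², so KE_total = ½(1+k)Mv² = (9/10)Mv².
Conserving energy between top and bottom: (9/10)Mv² = (9/10)Mv₀² + Mgh, hence v² = v₀² + 2gh/(1+k).
v = √(4.26² + 2×10×3.42/1.8) = √56.15 ≈ 7.49 m/s.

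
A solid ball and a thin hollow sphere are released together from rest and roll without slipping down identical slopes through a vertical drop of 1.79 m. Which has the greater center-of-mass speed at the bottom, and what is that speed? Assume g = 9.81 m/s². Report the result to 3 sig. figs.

For rolling without slipping, Mgh = ½(1+k)Mv² where k = I/(MR²), so v = √(2gh/(1+k)).
Solid ball: k = 0.4, giving v = √(2×9.81×1.79/1.4) = 5.009 m/s.
Thin hollow sphere: k = 2/3, giving v = √(2×9.81×1.79/1.667) = 4.59 m/s.
The smaller k wins: the solid ball, at ≈ 5.01 m/s.

the solid ball, at v ≈ 5.01 m/s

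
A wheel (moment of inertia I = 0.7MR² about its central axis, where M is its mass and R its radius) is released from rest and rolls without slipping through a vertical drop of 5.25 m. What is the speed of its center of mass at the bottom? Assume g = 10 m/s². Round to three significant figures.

v ≈ 7.86 m/s

With I = 0.7MR², the ratio k = I/(MR²) is 0.7.
The rolling condition ω = v/R makes the rotational term ½I(v/R)² = ½kMv², so KE_total = ½(1+k)Mv² = (17/20)Mv².
Energy conservation: Mgh = (17/20)Mv², so v = √(2gh/(1+k)) = √(2 × 10 × 5.25 / 1.7) ≈ 7.86 m/s.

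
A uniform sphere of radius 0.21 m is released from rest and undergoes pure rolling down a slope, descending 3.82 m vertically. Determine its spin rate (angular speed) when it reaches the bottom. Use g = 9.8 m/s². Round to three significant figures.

For this body I = (2/5)MR², i.e. k = I/(MR²) = 0.4.
Rolling without slipping gives ω = v/R, so the total kinetic energy is ½Mv² + ½Iω² = ½(1+k)Mv² = (7/10)Mv².
Energy conservation Mgh = ½(1+k)Mv² gives v = √(2gh/(1+k)) = √(2 × 9.8 × 3.82 / 1.4) = 7.313 m/s.
Then ω = v/R = 7.313 / 0.21 ≈ 34.8 rad/s.

ω ≈ 34.8 rad/s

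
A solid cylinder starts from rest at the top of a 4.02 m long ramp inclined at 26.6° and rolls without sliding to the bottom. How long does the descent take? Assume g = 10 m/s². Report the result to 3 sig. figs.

t ≈ 1.64 s

The moment of inertia is (1/2)MR², giving k ≡ I/(MR²) = 0.5.
Along the incline Mg sinθ − f = Ma, and torque about the center fR = Iα = kMR²(a/R) gives f = kMa.
Hence a = g sinθ/(1+k) = 10×sin26.6°/1.5 = 2.985 m/s².
With constant a from rest, t = √(2L/a) = √(2·4.02/2.985) ≈ 1.64 s.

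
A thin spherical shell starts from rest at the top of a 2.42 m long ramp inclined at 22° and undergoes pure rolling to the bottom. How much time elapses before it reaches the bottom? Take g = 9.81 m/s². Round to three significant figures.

t ≈ 1.48 s

With I = (2/3)MR², the ratio k = I/(MR²) is 2/3.
Translational: Mg sinθ − f = Ma. Rotational about the CM: fR = Iα = kMRa, so f = kMa.
Hence a = g sinθ/(1+k) = 9.81×sin22°/1.667 = 2.205 m/s².
Starting from rest, L = ½at², so t = √(2L/a) = √(2×2.42/2.205) ≈ 1.48 s.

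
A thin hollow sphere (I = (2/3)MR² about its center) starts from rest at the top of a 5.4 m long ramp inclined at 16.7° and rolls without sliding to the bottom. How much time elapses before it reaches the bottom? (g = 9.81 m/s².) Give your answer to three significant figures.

t ≈ 2.53 s

With I = (2/3)MR², the ratio k = I/(MR²) is 2/3.
Along the incline Mg sinθ − f = Ma, and torque about the center fR = Iα = kMR²(a/R) gives f = kMa.
Hence a = g sinθ/(1+k) = 9.81×sin16.7°/1.667 = 1.691 m/s².
With constant a from rest, t = √(2L/a) = √(2·5.4/1.691) ≈ 2.53 s.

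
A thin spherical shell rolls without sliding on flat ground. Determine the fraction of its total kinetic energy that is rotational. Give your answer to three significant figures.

fraction ≈ 0.400

Here I = (2/3)MR², so the shape factor k = I/(MR²) = 2/3.
With ω = v/R, KE_trans = ½Mv² and KE_rot = ½Iω² = ½kMv², so KE_total = ½(1+k)Mv².
The rotational fraction is therefore k/(1+k) = (2/3)/1.667 ≈ 0.400.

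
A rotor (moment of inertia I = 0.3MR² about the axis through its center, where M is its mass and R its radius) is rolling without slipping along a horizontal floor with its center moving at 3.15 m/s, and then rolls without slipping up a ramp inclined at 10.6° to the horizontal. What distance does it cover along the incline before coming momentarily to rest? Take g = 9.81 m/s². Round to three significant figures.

Here I = 0.3MR², so the shape factor k = I/(MR²) = 0.3.
The rolling condition ω = v/R makes the rotational term ½I(v/R)² = ½kMv², so KE_total = ½(1+k)Mv² = (13/20)Mv².
Setting this equal to Mgh gives the vertical rise h = (1+k)v₀²/(2g) = 1.3×3.15²/(2×9.81) = 0.6575 m.
Along the incline, d = h/sinθ = 0.6575/sin10.6° ≈ 3.57 m.

d ≈ 3.57 m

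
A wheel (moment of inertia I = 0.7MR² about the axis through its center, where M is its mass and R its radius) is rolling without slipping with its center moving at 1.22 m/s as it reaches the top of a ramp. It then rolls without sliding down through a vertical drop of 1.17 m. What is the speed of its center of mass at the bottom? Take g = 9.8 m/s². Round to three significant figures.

With I = 0.7MR², the ratio k = I/(MR²) is 0.7.
Since it rolls without slipping, ω = v/R and KE = ½Mv² + ½Iω² = ½(1+k)Mv² = (17/20)Mv².
Conserving energy between top and bottom: (17/20)Mv² = (17/20)Mv₀² + Mgh, hence v² = v₀² + 2gh/(1+k).
v = √(1.22² + 2×9.8×1.17/1.7) = √14.98 ≈ 3.87 m/s.

v ≈ 3.87 m/s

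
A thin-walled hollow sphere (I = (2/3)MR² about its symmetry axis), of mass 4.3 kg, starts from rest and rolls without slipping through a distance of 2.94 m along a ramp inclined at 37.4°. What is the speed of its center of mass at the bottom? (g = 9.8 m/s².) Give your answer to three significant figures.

v ≈ 4.58 m/s

The moment of inertia is (2/3)MR², giving k ≡ I/(MR²) = 2/3.
The rolling condition ω = v/R makes the rotational term ½I(v/R)² = ½kMv², so KE_total = ½(1+k)Mv² = (5/6)Mv².
The vertical drop is h = L sinθ = 2.94 × sin37.4° = 1.786 m.
Setting Mgh = (5/6)Mv² gives v = √(2gh/(1+k)) = √(2·9.8·1.786/1.667) ≈ 4.58 m/s.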